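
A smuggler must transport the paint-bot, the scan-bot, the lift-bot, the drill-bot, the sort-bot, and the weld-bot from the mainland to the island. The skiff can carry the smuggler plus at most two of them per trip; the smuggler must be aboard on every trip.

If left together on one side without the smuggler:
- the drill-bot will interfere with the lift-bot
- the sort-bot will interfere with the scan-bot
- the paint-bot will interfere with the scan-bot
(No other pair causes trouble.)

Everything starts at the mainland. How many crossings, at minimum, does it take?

Counting alone: the smuggler can take at most 2 across per trip to the island, so moving all 6 needs at least 3 loaded trips out, with a return between consecutive ones — at least 5 crossings.
The safety rule pushes this higher. Following every safe sequence of crossings, the most of the 6 that can be at the island as the skiff arrives there on crossing 5 is 5 — never all 6.
So no plan with fewer than 7 crossings exists, and this one achieves 7:
1. Smuggler goes to the island with the lift-bot and the scan-bot.
2. Smuggler goes back to the mainland alone.
3. Smuggler goes to the island with the paint-bot.
4. Smuggler goes back to the mainland with the scan-bot.
5. Smuggler goes to the island with the sort-bot and the weld-bot.
6. Smuggler goes back to the mainland alone.
7. Smuggler goes to the island with the drill-bot and the scan-bot.

7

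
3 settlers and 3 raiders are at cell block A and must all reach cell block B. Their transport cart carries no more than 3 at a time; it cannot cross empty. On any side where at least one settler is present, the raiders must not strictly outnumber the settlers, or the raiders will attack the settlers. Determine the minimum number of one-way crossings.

Counting alone: each trip to cell block B takes at most 3 across and each return brings at least 1 back, so after t trips out (and t−1 returns) at most 3t − (t−1) of the 6 are across; that first reaches 6 at t = 3, so at least 5 crossings are needed.
The plan below uses exactly 5 crossings, so it is optimal:
1. 2 raiders → cell block B.  (cell block A: 3S 1R; cell block B: 0S 2R)
2. 1 raider ← cell block A.  (cell block A: 3S 2R; cell block B: 0S 1R)
3. 3 settlers → cell block B.  (cell block A: 0S 2R; cell block B: 3S 1R)
4. 1 raider ← cell block A.  (cell block A: 0S 3R; cell block B: 3S 0R)
5. 3 raiders → cell block B.  (cell block A: 0S 0R; cell block B: 3S 3R)

5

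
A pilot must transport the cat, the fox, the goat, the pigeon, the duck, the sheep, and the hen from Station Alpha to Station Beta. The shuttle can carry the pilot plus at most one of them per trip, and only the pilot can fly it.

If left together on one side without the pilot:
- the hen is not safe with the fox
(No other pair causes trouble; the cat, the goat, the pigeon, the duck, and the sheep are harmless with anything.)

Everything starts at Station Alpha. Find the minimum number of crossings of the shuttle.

13

Counting alone: the pilot can take at most 1 across per trip to Station Beta, so moving all 7 needs at least 7 loaded trips out, with a return between consecutive ones — at least 13 crossings.
The plan below uses exactly 13 crossings, so it is optimal:
1. Pilot goes to Station Beta with the fox.
2. Pilot goes back to Station Alpha alone.
3. Pilot goes to Station Beta with the cat.
4. Pilot goes back to Station Alpha alone.
5. Pilot goes to Station Beta with the goat.
6. Pilot goes back to Station Alpha alone.
7. Pilot goes to Station Beta with the pigeon.
8. Pilot goes back to Station Alpha alone.
9. Pilot goes to Station Beta with the duck.
10. Pilot goes back to Station Alpha alone.
11. Pilot goes to Station Beta with the sheep.
12. Pilot goes back to Station Alpha alone.
13. Pilot goes to Station Beta with the hen.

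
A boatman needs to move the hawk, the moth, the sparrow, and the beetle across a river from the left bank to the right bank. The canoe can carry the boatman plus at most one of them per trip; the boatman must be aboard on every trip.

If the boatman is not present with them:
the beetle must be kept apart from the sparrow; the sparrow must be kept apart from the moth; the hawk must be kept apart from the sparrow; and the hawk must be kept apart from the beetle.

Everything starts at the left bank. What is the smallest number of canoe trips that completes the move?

impossible

Whatever the first load, the items left behind include a forbidden pair without the boatman. No opening move is safe, so no plan exists.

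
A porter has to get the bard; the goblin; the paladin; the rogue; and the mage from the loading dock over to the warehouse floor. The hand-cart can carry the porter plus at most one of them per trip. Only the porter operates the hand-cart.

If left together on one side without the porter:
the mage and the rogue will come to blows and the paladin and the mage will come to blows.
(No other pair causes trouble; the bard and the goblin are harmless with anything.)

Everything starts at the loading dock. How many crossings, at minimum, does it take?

Counting alone: the porter can take at most 1 across per trip to the warehouse floor, so moving all 5 needs at least 5 loaded trips out, with a return between consecutive ones — at least 9 crossings.
The safety rule pushes this higher. Following every safe sequence of crossings, the most of the 5 that can be at the warehouse floor as the hand-cart arrives there on crossing 9 is 4 — never all 5.
So no plan with fewer than 11 crossings exists, and this one achieves 11:
1. Porter goes to the warehouse floor with the mage.  [the loading dock: the bard, the goblin, the paladin, the rogue | the warehouse floor: the mage]
2. Porter goes back to the loading dock alone.  [the loading dock: the bard, the goblin, the paladin, the rogue | the warehouse floor: the mage]
3. Porter goes to the warehouse floor with the bard.  [the loading dock: the goblin, the paladin, the rogue | the warehouse floor: the bard, the mage]
4. Porter goes back to the loading dock alone.  [the loading dock: the goblin, the paladin, the rogue | the warehouse floor: the bard, the mage]
5. Porter goes to the warehouse floor with the goblin.  [the loading dock: the paladin, the rogue | the warehouse floor: the bard, the goblin, the mage]
6. Porter goes back to the loading dock alone.  [the loading dock: the paladin, the rogue | the warehouse floor: the bard, the goblin, the mage]
7. Porter goes to the warehouse floor with the paladin.  [the loading dock: the rogue | the warehouse floor: the bard, the goblin, the mage, the paladin]
8. Porter goes back to the loading dock with the mage.  [the loading dock: the mage, the rogue | the warehouse floor: the bard, the goblin, the paladin]
9. Porter goes to the warehouse floor with the rogue.  [the loading dock: the mage | the warehouse floor: the bard, the goblin, the paladin, the rogue]
10. Porter goes back to the loading dock alone.  [the loading dock: the mage | the warehouse floor: the bard, the goblin, the paladin, the rogue]
11. Porter goes to the warehouse floor with the mage.  [the loading dock: — | the warehouse floor: the bard, the goblin, the mage, the paladin, the rogue]

11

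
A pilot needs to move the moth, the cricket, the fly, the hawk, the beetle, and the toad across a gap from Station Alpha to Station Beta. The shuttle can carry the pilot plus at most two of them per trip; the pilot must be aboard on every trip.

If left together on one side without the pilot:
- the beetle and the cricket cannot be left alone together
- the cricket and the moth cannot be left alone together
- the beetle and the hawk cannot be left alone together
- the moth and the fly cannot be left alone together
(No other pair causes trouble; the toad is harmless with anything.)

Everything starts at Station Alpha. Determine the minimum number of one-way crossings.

7

Counting alone: the pilot can take at most 2 across per trip to Station Beta, so moving all 6 needs at least 3 loaded trips out, with a return between consecutive ones — at least 5 crossings.
The safety rule pushes this higher. Following every safe sequence of crossings, the most of the 6 that can be at Station Beta as the shuttle arrives there on crossing 5 is 5 — never all 6.
So no plan with fewer than 7 crossings exists, and this one achieves 7:
1. Pilot goes to Station Beta with the beetle and the moth.  [Station Alpha: the cricket, the fly, the hawk, the toad | Station Beta: the beetle, the moth]
2. Pilot goes back to Station Alpha alone.  [Station Alpha: the cricket, the fly, the hawk, the toad | Station Beta: the beetle, the moth]
3. Pilot goes to Station Beta with the cricket and the fly.  [Station Alpha: the hawk, the toad | Station Beta: the beetle, the cricket, the fly, the moth]
4. Pilot goes back to Station Alpha with the beetle and the moth.  [Station Alpha: the beetle, the hawk, the moth, the toad | Station Beta: the cricket, the fly]
5. Pilot goes to Station Beta with the hawk and the toad.  [Station Alpha: the beetle, the moth | Station Beta: the cricket, the fly, the hawk, the toad]
6. Pilot goes back to Station Alpha alone.  [Station Alpha: the beetle, the moth | Station Beta: the cricket, the fly, the hawk, the toad]
7. Pilot goes to Station Beta with the beetle and the moth.  [Station Alpha: — | Station Beta: the beetle, the cricket, the fly, the hawk, the moth, the toad]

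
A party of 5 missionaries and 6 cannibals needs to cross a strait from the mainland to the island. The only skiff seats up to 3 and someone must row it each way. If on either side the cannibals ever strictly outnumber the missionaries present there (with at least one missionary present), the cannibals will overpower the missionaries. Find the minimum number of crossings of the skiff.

The cannibals already outnumber the missionaries at the mainland before anyone moves, so the starting position itself is disallowed.

impossible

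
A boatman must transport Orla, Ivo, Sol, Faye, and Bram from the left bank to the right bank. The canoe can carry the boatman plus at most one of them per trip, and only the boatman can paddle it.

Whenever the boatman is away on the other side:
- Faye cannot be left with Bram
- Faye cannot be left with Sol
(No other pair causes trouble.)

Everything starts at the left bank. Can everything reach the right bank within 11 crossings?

Yes — this plan uses 11 crossings (≤ 11):
1. Boatman goes to the right bank with Faye.
2. Boatman goes back to the left bank alone.
3. Boatman goes to the right bank with Orla.
4. Boatman goes back to the left bank alone.
5. Boatman goes to the right bank with Ivo.
6. Boatman goes back to the left bank alone.
7. Boatman goes to the right bank with Sol.
8. Boatman goes back to the left bank with Faye.
9. Boatman goes to the right bank with Bram.
10. Boatman goes back to the left bank alone.
11. Boatman goes to the right bank with Faye.

Yes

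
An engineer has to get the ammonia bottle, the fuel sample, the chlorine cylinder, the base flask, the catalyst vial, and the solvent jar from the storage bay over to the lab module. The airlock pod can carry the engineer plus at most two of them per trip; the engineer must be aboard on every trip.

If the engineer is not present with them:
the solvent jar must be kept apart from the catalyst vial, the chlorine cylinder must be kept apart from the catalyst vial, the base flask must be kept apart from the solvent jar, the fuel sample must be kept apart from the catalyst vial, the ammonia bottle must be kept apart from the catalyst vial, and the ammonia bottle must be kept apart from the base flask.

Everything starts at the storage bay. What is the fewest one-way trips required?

Counting alone: the engineer can take at most 2 across per trip to the lab module, so moving all 6 needs at least 3 loaded trips out, with a return between consecutive ones — at least 5 crossings.
The safety rule pushes this higher. Following every safe sequence of crossings, the most of the 6 that can be at the lab module as the airlock pod arrives there on crossing 5 is 5 — never all 6.
So no plan with fewer than 7 crossings exists, and this one achieves 7:
1. Engineer goes to the lab module with the base flask and the catalyst vial.
2. Engineer goes back to the storage bay alone.
3. Engineer goes to the lab module with the ammonia bottle and the fuel sample.
4. Engineer goes back to the storage bay with the base flask and the catalyst vial.
5. Engineer goes to the lab module with the chlorine cylinder and the solvent jar.
6. Engineer goes back to the storage bay alone.
7. Engineer goes to the lab module with the base flask and the catalyst vial.

7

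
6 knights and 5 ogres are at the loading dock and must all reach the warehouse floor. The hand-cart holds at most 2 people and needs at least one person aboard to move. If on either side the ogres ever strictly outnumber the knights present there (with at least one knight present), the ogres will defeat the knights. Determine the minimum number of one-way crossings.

Counting alone: each trip to the warehouse floor takes at most 2 across and each return brings at least 1 back, so after t trips out (and t−1 returns) at most 2t − (t−1) of the 11 are across; that first reaches 11 at t = 10, so at least 19 crossings are needed.
The plan below uses exactly 19 crossings, so it is optimal:
1. 2 ogres → the warehouse floor.  (the loading dock: 6K 3O; the warehouse floor: 0K 2O)
2. 1 ogre ← the loading dock.  (the loading dock: 6K 4O; the warehouse floor: 0K 1O)
3. 2 ogres → the warehouse floor.  (the loading dock: 6K 2O; the warehouse floor: 0K 3O)
4. 1 ogre ← the loading dock.  (the loading dock: 6K 3O; the warehouse floor: 0K 2O)
5. 2 knights → the warehouse floor.  (the loading dock: 4K 3O; the warehouse floor: 2K 2O)
6. 1 ogre ← the loading dock.  (the loading dock: 4K 4O; the warehouse floor: 2K 1O)
7. 1 knight and 1 ogre → the warehouse floor.  (the loading dock: 3K 3O; the warehouse floor: 3K 2O)
8. 1 knight ← the loading dock.  (the loading dock: 4K 3O; the warehouse floor: 2K 2O)
9. 1 knight and 1 ogre → the warehouse floor.  (the loading dock: 3K 2O; the warehouse floor: 3K 3O)
10. 1 ogre ← the loading dock.  (the loading dock: 3K 3O; the warehouse floor: 3K 2O)
11. 1 knight and 1 ogre → the warehouse floor.  (the loading dock: 2K 2O; the warehouse floor: 4K 3O)
12. 1 knight ← the loading dock.  (the loading dock: 3K 2O; the warehouse floor: 3K 3O)
13. 1 knight and 1 ogre → the warehouse floor.  (the loading dock: 2K 1O; the warehouse floor: 4K 4O)
14. 1 ogre ← the loading dock.  (the loading dock: 2K 2O; the warehouse floor: 4K 3O)
15. 1 knight and 1 ogre → the warehouse floor.  (the loading dock: 1K 1O; the warehouse floor: 5K 4O)
16. 1 knight ← the loading dock.  (the loading dock: 2K 1O; the warehouse floor: 4K 4O)
17. 1 knight and 1 ogre → the warehouse floor.  (the loading dock: 1K 0O; the warehouse floor: 5K 5O)
18. 1 ogre ← the loading dock.  (the loading dock: 1K 1O; the warehouse floor: 5K 4O)
19. 1 knight and 1 ogre → the warehouse floor.  (the loading dock: 0K 0O; the warehouse floor: 6K 5O)

19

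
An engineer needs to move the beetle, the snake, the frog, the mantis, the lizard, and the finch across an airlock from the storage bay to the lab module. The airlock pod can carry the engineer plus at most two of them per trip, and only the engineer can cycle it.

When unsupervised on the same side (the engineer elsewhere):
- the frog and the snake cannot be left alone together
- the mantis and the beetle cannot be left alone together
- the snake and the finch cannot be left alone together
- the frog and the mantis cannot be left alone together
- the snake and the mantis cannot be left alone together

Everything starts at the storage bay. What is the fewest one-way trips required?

Counting alone: the engineer can take at most 2 across per trip to the lab module, so moving all 6 needs at least 3 loaded trips out, with a return between consecutive ones — at least 5 crossings.
The safety rule pushes this higher. Following every safe sequence of crossings, the most of the 6 that can be at the lab module as the airlock pod arrives there on crossings 5, 7 is 4, 5 respectively — never all 6.
So no plan with fewer than 9 crossings exists, and this one achieves 9:
1. Engineer goes to the lab module with the mantis and the snake.
2. Engineer goes back to the storage bay with the snake.
3. Engineer goes to the lab module with the beetle and the snake.
4. Engineer goes back to the storage bay with the mantis.
5. Engineer goes to the lab module with the frog and the lizard.
6. Engineer goes back to the storage bay with the snake.
7. Engineer goes to the lab module with the finch and the snake.
8. Engineer goes back to the storage bay with the snake.
9. Engineer goes to the lab module with the mantis and the snake.

9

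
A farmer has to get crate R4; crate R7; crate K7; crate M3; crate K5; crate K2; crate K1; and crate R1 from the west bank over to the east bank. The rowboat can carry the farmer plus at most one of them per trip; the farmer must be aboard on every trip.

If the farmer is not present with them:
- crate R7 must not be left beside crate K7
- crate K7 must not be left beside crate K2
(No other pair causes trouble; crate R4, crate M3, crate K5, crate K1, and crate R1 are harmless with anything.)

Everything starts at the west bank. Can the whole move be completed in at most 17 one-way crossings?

Yes — this plan uses 17 crossings (≤ 17):
1. Farmer goes to the east bank with crate K7.  [the west bank: crate K1, crate K2, crate K5, crate M3, crate R1, crate R4, crate R7 | the east bank: crate K7]
2. Farmer goes back to the west bank alone.  [the west bank: crate K1, crate K2, crate K5, crate M3, crate R1, crate R4, crate R7 | the east bank: crate K7]
3. Farmer goes to the east bank with crate R4.  [the west bank: crate K1, crate K2, crate K5, crate M3, crate R1, crate R7 | the east bank: crate K7, crate R4]
4. Farmer goes back to the west bank alone.  [the west bank: crate K1, crate K2, crate K5, crate M3, crate R1, crate R7 | the east bank: crate K7, crate R4]
5. Farmer goes to the east bank with crate R7.  [the west bank: crate K1, crate K2, crate K5, crate M3, crate R1 | the east bank: crate K7, crate R4, crate R7]
6. Farmer goes back to the west bank with crate K7.  [the west bank: crate K1, crate K2, crate K5, crate K7, crate M3, crate R1 | the east bank: crate R4, crate R7]
7. Farmer goes to the east bank with crate K2.  [the west bank: crate K1, crate K5, crate K7, crate M3, crate R1 | the east bank: crate K2, crate R4, crate R7]
8. Farmer goes back to the west bank alone.  [the west bank: crate K1, crate K5, crate K7, crate M3, crate R1 | the east bank: crate K2, crate R4, crate R7]
9. Farmer goes to the east bank with crate M3.  [the west bank: crate K1, crate K5, crate K7, crate R1 | the east bank: crate K2, crate M3, crate R4, crate R7]
10. Farmer goes back to the west bank alone.  [the west bank: crate K1, crate K5, crate K7, crate R1 | the east bank: crate K2, crate M3, crate R4, crate R7]
11. Farmer goes to the east bank with crate K5.  [the west bank: crate K1, crate K7, crate R1 | the east bank: crate K2, crate K5, crate M3, crate R4, crate R7]
12. Farmer goes back to the west bank alone.  [the west bank: crate K1, crate K7, crate R1 | the east bank: crate K2, crate K5, crate M3, crate R4, crate R7]
13. Farmer goes to the east bank with crate K1.  [the west bank: crate K7, crate R1 | the east bank: crate K1, crate K2, crate K5, crate M3, crate R4, crate R7]
14. Farmer goes back to the west bank alone.  [the west bank: crate K7, crate R1 | the east bank: crate K1, crate K2, crate K5, crate M3, crate R4, crate R7]
15. Farmer goes to the east bank with crate R1.  [the west bank: crate K7 | the east bank: crate K1, crate K2, crate K5, crate M3, crate R1, crate R4, crate R7]
16. Farmer goes back to the west bank alone.  [the west bank: crate K7 | the east bank: crate K1, crate K2, crate K5, crate M3, crate R1, crate R4, crate R7]
17. Farmer goes to the east bank with crate K7.  [the west bank: — | the east bank: crate K1, crate K2, crate K5, crate K7, crate M3, crate R1, crate R4, crate R7]

Yes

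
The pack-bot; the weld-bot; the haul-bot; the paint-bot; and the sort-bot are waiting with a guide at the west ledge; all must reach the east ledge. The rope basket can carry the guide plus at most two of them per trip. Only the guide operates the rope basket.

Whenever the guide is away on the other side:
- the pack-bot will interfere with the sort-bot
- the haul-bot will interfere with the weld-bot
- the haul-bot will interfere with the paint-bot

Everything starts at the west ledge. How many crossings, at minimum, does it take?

5

Counting alone: the guide can take at most 2 across per trip to the east ledge, so moving all 5 needs at least 3 loaded trips out, with a return between consecutive ones — at least 5 crossings.
The plan below uses exactly 5 crossings, so it is optimal:
1. Guide goes to the east ledge with the haul-bot and the pack-bot.  [the west ledge: the paint-bot, the sort-bot, the weld-bot | the east ledge: the haul-bot, the pack-bot]
2. Guide goes back to the west ledge alone.  [the west ledge: the paint-bot, the sort-bot, the weld-bot | the east ledge: the haul-bot, the pack-bot]
3. Guide goes to the east ledge with the paint-bot and the weld-bot.  [the west ledge: the sort-bot | the east ledge: the haul-bot, the pack-bot, the paint-bot, the weld-bot]
4. Guide goes back to the west ledge with the haul-bot.  [the west ledge: the haul-bot, the sort-bot | the east ledge: the pack-bot, the paint-bot, the weld-bot]
5. Guide goes to the east ledge with the haul-bot and the sort-bot.  [the west ledge: — | the east ledge: the haul-bot, the pack-bot, the paint-bot, the sort-bot, the weld-bot]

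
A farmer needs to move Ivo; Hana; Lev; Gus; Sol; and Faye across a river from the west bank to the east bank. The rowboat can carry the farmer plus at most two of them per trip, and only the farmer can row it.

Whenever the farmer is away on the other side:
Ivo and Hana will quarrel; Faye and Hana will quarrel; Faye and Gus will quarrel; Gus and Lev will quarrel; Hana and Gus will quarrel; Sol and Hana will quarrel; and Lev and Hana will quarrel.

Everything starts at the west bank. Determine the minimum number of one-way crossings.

Counting alone: the farmer can take at most 2 across per trip to the east bank, so moving all 6 needs at least 3 loaded trips out, with a return between consecutive ones — at least 5 crossings.
The safety rule pushes this higher. Following every safe sequence of crossings, the most of the 6 that can be at the east bank as the rowboat arrives there on crossings 5, 7 is 4, 5 respectively — never all 6.
So no plan with fewer than 9 crossings exists, and this one achieves 9:
1. Farmer goes to the east bank with Gus and Hana.
2. Farmer goes back to the west bank with Hana.
3. Farmer goes to the east bank with Hana and Ivo.
4. Farmer goes back to the west bank with Hana.
5. Farmer goes to the east bank with Hana and Sol.
6. Farmer goes back to the west bank with Hana.
7. Farmer goes to the east bank with Faye and Lev.
8. Farmer goes back to the west bank with Gus.
9. Farmer goes to the east bank with Gus and Hana.

9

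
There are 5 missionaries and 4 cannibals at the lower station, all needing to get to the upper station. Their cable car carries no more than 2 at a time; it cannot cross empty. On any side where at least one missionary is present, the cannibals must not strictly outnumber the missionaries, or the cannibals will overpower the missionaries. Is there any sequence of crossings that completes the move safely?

1. 2 cannibals → the upper station.  (the lower station: 5M 2C; the upper station: 0M 2C)
2. 1 cannibal ← the lower station.  (the lower station: 5M 3C; the upper station: 0M 1C)
3. 2 cannibals → the upper station.  (the lower station: 5M 1C; the upper station: 0M 3C)
4. 1 cannibal ← the lower station.  (the lower station: 5M 2C; the upper station: 0M 2C)
5. 2 missionaries → the upper station.  (the lower station: 3M 2C; the upper station: 2M 2C)
6. 1 cannibal ← the lower station.  (the lower station: 3M 3C; the upper station: 2M 1C)
7. 1 missionary and 1 cannibal → the upper station.  (the lower station: 2M 2C; the upper station: 3M 2C)
8. 1 missionary ← the lower station.  (the lower station: 3M 2C; the upper station: 2M 2C)
9. 1 missionary and 1 cannibal → the upper station.  (the lower station: 2M 1C; the upper station: 3M 3C)
10. 1 cannibal ← the lower station.  (the lower station: 2M 2C; the upper station: 3M 2C)
11. 1 missionary and 1 cannibal → the upper station.  (the lower station: 1M 1C; the upper station: 4M 3C)
12. 1 missionary ← the lower station.  (the lower station: 2M 1C; the upper station: 3M 3C)
13. 1 missionary and 1 cannibal → the upper station.  (the lower station: 1M 0C; the upper station: 4M 4C)
14. 1 cannibal ← the lower station.  (the lower station: 1M 1C; the upper station: 4M 3C)
15. 1 missionary and 1 cannibal → the upper station.  (the lower station: 0M 0C; the upper station: 5M 4C)

Yes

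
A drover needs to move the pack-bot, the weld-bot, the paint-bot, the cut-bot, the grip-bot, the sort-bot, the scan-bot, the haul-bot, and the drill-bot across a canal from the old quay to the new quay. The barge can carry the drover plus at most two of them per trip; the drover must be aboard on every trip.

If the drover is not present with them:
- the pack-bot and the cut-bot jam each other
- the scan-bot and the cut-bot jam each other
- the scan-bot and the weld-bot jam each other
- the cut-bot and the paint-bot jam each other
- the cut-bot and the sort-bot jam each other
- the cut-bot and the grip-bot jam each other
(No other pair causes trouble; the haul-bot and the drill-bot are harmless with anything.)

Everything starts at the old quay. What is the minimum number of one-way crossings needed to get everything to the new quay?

11

Counting alone: the drover can take at most 2 across per trip to the new quay, so moving all 9 needs at least 5 loaded trips out, with a return between consecutive ones — at least 9 crossings.
The safety rule pushes this higher. Following every safe sequence of crossings, the most of the 9 that can be at the new quay as the barge arrives there on crossing 9 is 8 — never all 9.
So no plan with fewer than 11 crossings exists, and this one achieves 11:
1. Drover goes to the new quay with the cut-bot and the weld-bot.
2. Drover goes back to the old quay alone.
3. Drover goes to the new quay with the pack-bot and the paint-bot.
4. Drover goes back to the old quay with the cut-bot.
5. Drover goes to the new quay with the cut-bot and the grip-bot.
6. Drover goes back to the old quay with the cut-bot.
7. Drover goes to the new quay with the scan-bot and the sort-bot.
8. Drover goes back to the old quay with the weld-bot.
9. Drover goes to the new quay with the drill-bot and the haul-bot.
10. Drover goes back to the old quay alone.
11. Drover goes to the new quay with the cut-bot and the weld-bot.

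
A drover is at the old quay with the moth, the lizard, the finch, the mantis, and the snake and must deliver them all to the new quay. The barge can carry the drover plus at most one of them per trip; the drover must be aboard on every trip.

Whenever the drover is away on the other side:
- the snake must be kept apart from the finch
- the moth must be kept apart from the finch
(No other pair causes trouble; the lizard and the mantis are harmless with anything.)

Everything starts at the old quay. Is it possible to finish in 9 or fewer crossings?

Counting alone: the drover can take at most 1 across per trip to the new quay, so moving all 5 needs at least 5 loaded trips out, with a return between consecutive ones — at least 9 crossings.
The safety rule pushes this higher. Following every safe sequence of crossings, the most of the 5 that can be at the new quay as the barge arrives there on crossing 9 is 4 — never all 5.
So the move cannot be finished within 9 crossings. (The shortest complete plan takes 11:)
1. Drover goes to the new quay with the finch.  [the old quay: the lizard, the mantis, the moth, the snake | the new quay: the finch]
2. Drover goes back to the old quay alone.  [the old quay: the lizard, the mantis, the moth, the snake | the new quay: the finch]
3. Drover goes to the new quay with the moth.  [the old quay: the lizard, the mantis, the snake | the new quay: the finch, the moth]
4. Drover goes back to the old quay with the finch.  [the old quay: the finch, the lizard, the mantis, the snake | the new quay: the moth]
5. Drover goes to the new quay with the snake.  [the old quay: the finch, the lizard, the mantis | the new quay: the moth, the snake]
6. Drover goes back to the old quay alone.  [the old quay: the finch, the lizard, the mantis | the new quay: the moth, the snake]
7. Drover goes to the new quay with the lizard.  [the old quay: the finch, the mantis | the new quay: the lizard, the moth, the snake]
8. Drover goes back to the old quay alone.  [the old quay: the finch, the mantis | the new quay: the lizard, the moth, the snake]
9. Drover goes to the new quay with the mantis.  [the old quay: the finch | the new quay: the lizard, the mantis, the moth, the snake]
10. Drover goes back to the old quay alone.  [the old quay: the finch | the new quay: the lizard, the mantis, the moth, the snake]
11. Drover goes to the new quay with the finch.  [the old quay: — | the new quay: the finch, the lizard, the mantis, the moth, the snake]

No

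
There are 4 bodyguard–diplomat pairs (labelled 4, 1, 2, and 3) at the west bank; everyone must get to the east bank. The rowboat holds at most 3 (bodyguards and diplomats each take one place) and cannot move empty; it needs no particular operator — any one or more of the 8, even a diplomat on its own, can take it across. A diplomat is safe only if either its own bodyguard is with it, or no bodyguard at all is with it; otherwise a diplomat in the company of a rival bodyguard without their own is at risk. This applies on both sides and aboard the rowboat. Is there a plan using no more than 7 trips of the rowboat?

Counting alone: each trip to the east bank takes at most 3 across and each return brings at least 1 back, so after t trips out (and t−1 returns) at most 3t − (t−1) of the 8 are across; that first reaches 8 at t = 4, so at least 7 crossings are needed.
The safety rule pushes this higher. Following every safe sequence of crossings, the most of the 8 that can be at the east bank as the rowboat arrives there on crossing 7 is 7 — never all 8.
So the move cannot be finished within 7 crossings. (The shortest complete plan takes 9:)
1. bodyguard 4 and diplomat 4 cross → the east bank.
2. bodyguard 4 crosses ← the west bank.
3. bodyguard 1, bodyguard 4, and diplomat 1 cross → the east bank.
4. bodyguard 4 and diplomat 4 cross ← the west bank.
5. bodyguard 2, bodyguard 3, and bodyguard 4 cross → the east bank.
6. diplomat 1 crosses ← the west bank.
7. diplomat 1 and diplomat 4 cross → the east bank.
8. diplomat 4 crosses ← the west bank.
9. diplomat 2, diplomat 3, and diplomat 4 cross → the east bank.

No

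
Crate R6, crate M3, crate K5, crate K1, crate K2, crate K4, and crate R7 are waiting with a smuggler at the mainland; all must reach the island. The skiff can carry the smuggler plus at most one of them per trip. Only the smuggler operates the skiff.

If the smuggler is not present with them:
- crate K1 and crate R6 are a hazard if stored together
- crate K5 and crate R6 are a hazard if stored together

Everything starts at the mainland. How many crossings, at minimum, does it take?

15

Counting alone: the smuggler can take at most 1 across per trip to the island, so moving all 7 needs at least 7 loaded trips out, with a return between consecutive ones — at least 13 crossings.
The safety rule pushes this higher. Following every safe sequence of crossings, the most of the 7 that can be at the island as the skiff arrives there on crossing 13 is 6 — never all 7.
So no plan with fewer than 15 crossings exists, and this one achieves 15:
1. Smuggler goes to the island with crate R6.  [the mainland: crate K1, crate K2, crate K4, crate K5, crate M3, crate R7 | the island: crate R6]
2. Smuggler goes back to the mainland alone.  [the mainland: crate K1, crate K2, crate K4, crate K5, crate M3, crate R7 | the island: crate R6]
3. Smuggler goes to the island with crate M3.  [the mainland: crate K1, crate K2, crate K4, crate K5, crate R7 | the island: crate M3, crate R6]
4. Smuggler goes back to the mainland alone.  [the mainland: crate K1, crate K2, crate K4, crate K5, crate R7 | the island: crate M3, crate R6]
5. Smuggler goes to the island with crate K5.  [the mainland: crate K1, crate K2, crate K4, crate R7 | the island: crate K5, crate M3, crate R6]
6. Smuggler goes back to the mainland with crate R6.  [the mainland: crate K1, crate K2, crate K4, crate R6, crate R7 | the island: crate K5, crate M3]
7. Smuggler goes to the island with crate K1.  [the mainland: crate K2, crate K4, crate R6, crate R7 | the island: crate K1, crate K5, crate M3]
8. Smuggler goes back to the mainland alone.  [the mainland: crate K2, crate K4, crate R6, crate R7 | the island: crate K1, crate K5, crate M3]
9. Smuggler goes to the island with crate K2.  [the mainland: crate K4, crate R6, crate R7 | the island: crate K1, crate K2, crate K5, crate M3]
10. Smuggler goes back to the mainland alone.  [the mainland: crate K4, crate R6, crate R7 | the island: crate K1, crate K2, crate K5, crate M3]
11. Smuggler goes to the island with crate K4.  [the mainland: crate R6, crate R7 | the island: crate K1, crate K2, crate K4, crate K5, crate M3]
12. Smuggler goes back to the mainland alone.  [the mainland: crate R6, crate R7 | the island: crate K1, crate K2, crate K4, crate K5, crate M3]
13. Smuggler goes to the island with crate R7.  [the mainland: crate R6 | the island: crate K1, crate K2, crate K4, crate K5, crate M3, crate R7]
14. Smuggler goes back to the mainland alone.  [the mainland: crate R6 | the island: crate K1, crate K2, crate K4, crate K5, crate M3, crate R7]
15. Smuggler goes to the island with crate R6.  [the mainland: — | the island: crate K1, crate K2, crate K4, crate K5, crate M3, crate R6, crate R7]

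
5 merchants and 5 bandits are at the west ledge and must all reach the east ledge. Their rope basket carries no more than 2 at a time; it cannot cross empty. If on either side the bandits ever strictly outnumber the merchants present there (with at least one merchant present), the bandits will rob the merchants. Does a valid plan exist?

Following every safe sequence of crossings from the start, the most of the 10 that can be at the east ledge as the rope basket arrives there on crossings 1, 3, 5, 7 is 2, 3, 4, 5 respectively; the best ever achieved is 5 of 10.
From crossing 9 on, no configuration arises that was not already reachable earlier: only 13 distinct safe configurations (who is on which side, and where the rope basket is) can ever be reached, none of them has everyone across, and every continuation just revisits them. They are: 0 merchants + 0 bandits across (rope basket back at the start); 0 merchants + 1 bandit across (rope basket there); 0 merchants + 1 bandit across (rope basket back at the start); 0 merchants + 2 bandits across (rope basket there); 0 merchants + 2 bandits across (rope basket back at the start); 0 merchants + 3 bandits across (rope basket there); 0 merchants + 3 bandits across (rope basket back at the start); 0 merchants + 4 bandits across (rope basket there); 0 merchants + 4 bandits across (rope basket back at the start); 0 merchants + 5 bandits across (rope basket there); 1 merchant + 1 bandit across (rope basket there); 1 merchant + 1 bandit across (rope basket back at the start); 2 merchants + 2 bandits across (rope basket there). So no valid plan exists.

No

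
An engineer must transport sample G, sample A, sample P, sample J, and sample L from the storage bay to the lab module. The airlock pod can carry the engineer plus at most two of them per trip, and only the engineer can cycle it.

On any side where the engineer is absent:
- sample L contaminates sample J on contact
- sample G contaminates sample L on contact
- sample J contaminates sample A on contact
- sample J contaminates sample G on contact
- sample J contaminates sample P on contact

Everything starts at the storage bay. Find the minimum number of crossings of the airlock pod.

7

Counting alone: the engineer can take at most 2 across per trip to the lab module, so moving all 5 needs at least 3 loaded trips out, with a return between consecutive ones — at least 5 crossings.
The safety rule pushes this higher. Following every safe sequence of crossings, the most of the 5 that can be at the lab module as the airlock pod arrives there on crossing 5 is 4 — never all 5.
So no plan with fewer than 7 crossings exists, and this one achieves 7:
1. Engineer goes to the lab module with sample G and sample J.
2. Engineer goes back to the storage bay with sample G.
3. Engineer goes to the lab module with sample A and sample G.
4. Engineer goes back to the storage bay with sample J.
5. Engineer goes to the lab module with sample J and sample P.
6. Engineer goes back to the storage bay with sample J.
7. Engineer goes to the lab module with sample J and sample L.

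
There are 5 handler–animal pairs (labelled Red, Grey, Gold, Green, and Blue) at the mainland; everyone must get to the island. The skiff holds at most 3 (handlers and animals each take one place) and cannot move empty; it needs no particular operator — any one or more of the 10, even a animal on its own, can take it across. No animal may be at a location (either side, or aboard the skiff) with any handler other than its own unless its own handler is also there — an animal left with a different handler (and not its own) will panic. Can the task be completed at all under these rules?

Yes

1. animal Red and handler Red cross → the island.
2. handler Red crosses ← the mainland.
3. animal Gold, animal Green, and animal Grey cross → the island.
4. animal Red crosses ← the mainland.
5. handler Gold, handler Green, and handler Grey cross → the island.
6. animal Grey and handler Grey cross ← the mainland.
7. handler Blue, handler Grey, and handler Red cross → the island.
8. animal Gold crosses ← the mainland.
9. animal Grey and animal Red cross → the island.
10. animal Red crosses ← the mainland.
11. animal Blue, animal Gold, and animal Red cross → the island.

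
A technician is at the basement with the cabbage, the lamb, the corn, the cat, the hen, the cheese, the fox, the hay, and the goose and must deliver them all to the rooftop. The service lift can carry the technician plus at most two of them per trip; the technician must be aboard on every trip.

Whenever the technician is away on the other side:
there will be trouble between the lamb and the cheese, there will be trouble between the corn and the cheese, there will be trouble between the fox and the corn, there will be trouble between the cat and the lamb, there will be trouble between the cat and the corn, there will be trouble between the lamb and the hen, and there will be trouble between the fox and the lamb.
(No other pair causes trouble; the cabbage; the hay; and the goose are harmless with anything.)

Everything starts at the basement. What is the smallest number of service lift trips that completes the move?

Counting alone: the technician can take at most 2 across per trip to the rooftop, so moving all 9 needs at least 5 loaded trips out, with a return between consecutive ones — at least 9 crossings.
The safety rule pushes this higher. Following every safe sequence of crossings, the most of the 9 that can be at the rooftop as the service lift arrives there on crossing 9 is 8 — never all 9.
So no plan with fewer than 11 crossings exists, and this one achieves 11:
1. Technician goes to the rooftop with the corn and the lamb.  [the basement: the cabbage, the cat, the cheese, the fox, the goose, the hay, the hen | the rooftop: the corn, the lamb]
2. Technician goes back to the basement alone.  [the basement: the cabbage, the cat, the cheese, the fox, the goose, the hay, the hen | the rooftop: the corn, the lamb]
3. Technician goes to the rooftop with the cabbage.  [the basement: the cat, the cheese, the fox, the goose, the hay, the hen | the rooftop: the cabbage, the corn, the lamb]
4. Technician goes back to the basement alone.  [the basement: the cat, the cheese, the fox, the goose, the hay, the hen | the rooftop: the cabbage, the corn, the lamb]
5. Technician goes to the rooftop with the cat and the hen.  [the basement: the cheese, the fox, the goose, the hay | the rooftop: the cabbage, the cat, the corn, the hen, the lamb]
6. Technician goes back to the basement with the corn and the lamb.  [the basement: the cheese, the corn, the fox, the goose, the hay, the lamb | the rooftop: the cabbage, the cat, the hen]
7. Technician goes to the rooftop with the cheese and the fox.  [the basement: the corn, the goose, the hay, the lamb | the rooftop: the cabbage, the cat, the cheese, the fox, the hen]
8. Technician goes back to the basement alone.  [the basement: the corn, the goose, the hay, the lamb | the rooftop: the cabbage, the cat, the cheese, the fox, the hen]
9. Technician goes to the rooftop with the goose and the hay.  [the basement: the corn, the lamb | the rooftop: the cabbage, the cat, the cheese, the fox, the goose, the hay, the hen]
10. Technician goes back to the basement alone.  [the basement: the corn, the lamb | the rooftop: the cabbage, the cat, the cheese, the fox, the goose, the hay, the hen]
11. Technician goes to the rooftop with the corn and the lamb.  [the basement: — | the rooftop: the cabbage, the cat, the cheese, the corn, the fox, the goose, the hay, the hen, the lamb]

11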